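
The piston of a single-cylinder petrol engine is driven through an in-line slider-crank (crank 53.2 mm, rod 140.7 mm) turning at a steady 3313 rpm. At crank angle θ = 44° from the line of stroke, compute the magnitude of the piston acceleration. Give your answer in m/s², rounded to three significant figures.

ω = 2π·3313/60 = 346.9 rad/s
x(θ) = r cosθ + √(L² − r² sin²θ); with ω constant, a = ω²·d²x/dθ².
d²x/dθ² = −r cosθ − r²(cos2θ)/√u − r⁴ sin²2θ/(4u^{3/2}),  u = L² − r² sin²θ = 0.0184308 m².
Substituting r = 0.0532 m, L = 0.1407 m, θ = 44°: d²x/dθ² = -0.039796 m.
a = ω²·d²x/dθ² = (346.9)²·(-0.039796) = -4790 m/s²;  |a| = 4790 m/s².

4790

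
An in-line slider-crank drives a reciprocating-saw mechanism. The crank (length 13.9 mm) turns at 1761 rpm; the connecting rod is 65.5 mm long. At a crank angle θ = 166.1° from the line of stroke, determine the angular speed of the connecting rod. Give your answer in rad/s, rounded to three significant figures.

ω = 184.4 rad/s (converted from 1761 rpm).
The rod makes angle φ with the slider axis where L sinφ = r sinθ; differentiating, L cosφ·φ̇ = r ω cosθ.
L cosφ = √(L² − r² sin²θ) = 0.065415 m.
|ω_rod| = r ω |cosθ| / √(L² − r² sin²θ) = 0.0139·184.4·0.97072/0.065415 = 38.038 rad/s.

38.0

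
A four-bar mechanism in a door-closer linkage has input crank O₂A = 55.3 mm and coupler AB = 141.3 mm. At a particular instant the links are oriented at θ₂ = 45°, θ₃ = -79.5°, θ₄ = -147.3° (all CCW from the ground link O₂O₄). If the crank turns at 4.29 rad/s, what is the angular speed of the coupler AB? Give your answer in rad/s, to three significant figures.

0.386

ω₂ = 4.29 rad/s
Differentiating the loop-closure r₂e^{iθ₂}+r₃e^{iθ₃}=r₁+r₄e^{iθ₄} gives r₂ω₂e^{iθ₂}+r₃ω₃e^{iθ₃}=r₄ω₄e^{iθ₄}.
Eliminating the other unknown: ω₃ = r₂ω₂ sin(θ₄−θ₂) / [r₃ sin(θ₃−θ₄)].
Numerator sine = +0.21303; denominator sine = +0.92587.
Result = 0.0553·4.29·(+0.21303) / (0.1413·(+0.92587)) = +0.38631 rad/s; magnitude 0.38631 rad/s.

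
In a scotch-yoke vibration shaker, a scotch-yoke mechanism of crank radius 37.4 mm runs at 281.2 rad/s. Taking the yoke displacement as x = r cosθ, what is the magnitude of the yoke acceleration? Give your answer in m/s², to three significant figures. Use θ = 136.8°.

ω = 281.2 rad/s
x = r cosθ ⇒ ẍ = −rω² cosθ (ω constant).
|a| = rω²|cosθ| = 0.0374·(281.2)²·|cos 136.8°| = 2155.8 m/s².

2160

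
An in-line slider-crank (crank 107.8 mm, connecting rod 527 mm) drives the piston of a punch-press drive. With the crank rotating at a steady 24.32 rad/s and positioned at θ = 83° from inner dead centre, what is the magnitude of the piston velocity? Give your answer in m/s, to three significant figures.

2.67

ω = 24.32 rad/s
For an in-line slider-crank, x = r cosθ + √(L² − r² sin²θ), so v = −rω sinθ·[1 + r cosθ/√(L² − r² sin²θ)].
With r = 0.1078 m, L = 0.527 m, θ = 83°: √(L² − r² sin²θ) = 0.51602 m.
v = −0.1078·24.32·0.99255·[1 + 0.1078·0.12187/0.51602] = -2.6684 m/s.
|v| = 2.6684 m/s.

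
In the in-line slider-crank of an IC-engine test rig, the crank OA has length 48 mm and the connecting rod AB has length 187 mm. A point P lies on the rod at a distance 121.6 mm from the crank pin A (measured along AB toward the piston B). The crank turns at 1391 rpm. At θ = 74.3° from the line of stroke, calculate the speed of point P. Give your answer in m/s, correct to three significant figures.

ω = 145.7 rad/s.  Crank-pin speed |V_A| = rω = 6.9919 m/s, perpendicular to OA.
Rod angle: sinφ = −(r/L) sinθ ⇒ φ = -14.306°; ω_rod = −rω cosθ/√(L²−r²sin²θ) = -10.442 rad/s.
V_P = V_A + ω_rod × AP, with AP = 0.1216 m along the rod.
Components: V_Px = −rω sinθ − a·ω_rod·sinφ = -7.0448 m/s;  V_Py = rω cosθ + a·ω_rod·cosφ = +0.6617 m/s.
|V_P| = √(V_Px² + V_Py²) = 7.0758 m/s.

7.08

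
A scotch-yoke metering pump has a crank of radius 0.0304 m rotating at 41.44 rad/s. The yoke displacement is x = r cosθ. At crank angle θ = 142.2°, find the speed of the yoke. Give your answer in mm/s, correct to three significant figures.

772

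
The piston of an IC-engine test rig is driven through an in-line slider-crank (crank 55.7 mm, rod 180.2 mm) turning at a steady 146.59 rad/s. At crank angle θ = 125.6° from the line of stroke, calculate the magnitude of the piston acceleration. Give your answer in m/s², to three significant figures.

811

ω = 146.6 rad/s
x(θ) = r cosθ + √(L² − r² sin²θ); with ω constant, a = ω²·d²x/dθ².
d²x/dθ² = −r cosθ − r²(cos2θ)/√u − r⁴ sin²2θ/(4u^{3/2}),  u = L² − r² sin²θ = 0.0304209 m².
Substituting r = 0.0557 m, L = 0.1802 m, θ = 125.6°: d²x/dθ² = +0.03775 m.
a = ω²·d²x/dθ² = (146.6)²·(+0.03775) = +811.2 m/s²;  |a| = 811.2 m/s².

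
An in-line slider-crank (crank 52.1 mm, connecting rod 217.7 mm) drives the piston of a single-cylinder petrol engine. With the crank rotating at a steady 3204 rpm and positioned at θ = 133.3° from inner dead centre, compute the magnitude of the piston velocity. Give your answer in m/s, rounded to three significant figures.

10.6

ω = 2π·3204/60 = 335.5 rad/s
For an in-line slider-crank, x = r cosθ + √(L² − r² sin²θ), so v = −rω sinθ·[1 + r cosθ/√(L² − r² sin²θ)].
With r = 0.0521 m, L = 0.2177 m, θ = 133.3°: √(L² − r² sin²θ) = 0.21437 m.
v = −0.0521·335.5·0.72777·[1 + 0.0521·-0.68582/0.21437] = -10.602 m/s.
|v| = 10.602 m/s.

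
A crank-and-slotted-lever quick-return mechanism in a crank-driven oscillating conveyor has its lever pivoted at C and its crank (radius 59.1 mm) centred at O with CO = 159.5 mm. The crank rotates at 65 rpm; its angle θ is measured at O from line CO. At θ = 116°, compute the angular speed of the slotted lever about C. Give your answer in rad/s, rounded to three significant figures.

0.211

ω = 6.807 rad/s (from 65 rpm).
Crank pin A relative to C: A = (d + r cosθ, r sinθ); lever angle φ = atan2(r sinθ, d + r cosθ).
Differentiating tanφ: φ̇ = rω(d cosθ + r)/(d² + r² + 2dr cosθ).
d² + r² + 2dr cosθ = |CA|² = 0.0206685 m²;  d cosθ + r = -0.01082 m.
|ω_lever| = |0.0591·6.807·-0.01082| / 0.0206685 = 0.2106 rad/s.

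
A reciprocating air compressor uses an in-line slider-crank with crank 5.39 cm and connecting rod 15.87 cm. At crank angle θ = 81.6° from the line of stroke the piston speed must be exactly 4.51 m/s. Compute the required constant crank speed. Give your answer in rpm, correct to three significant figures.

767

For an in-line slider-crank, |v_piston| = rω|sinθ|·[1 + r cosθ/√(L² − r² sin²θ)].
With r = 0.0539 m, L = 0.1587 m, θ = 81.6°: the bracketed kinematic factor |dx/dθ| = 0.056131 m.
ω = v/|dx/dθ| = 4.51/0.056131 = 80.348 rad/s.
N = 60ω/(2π) = 767.27 rpm.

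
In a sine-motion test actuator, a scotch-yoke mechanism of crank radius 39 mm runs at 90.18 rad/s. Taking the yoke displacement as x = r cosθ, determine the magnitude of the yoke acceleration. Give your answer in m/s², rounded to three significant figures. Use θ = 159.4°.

ω = 90.18 rad/s
x = r cosθ ⇒ ẍ = −rω² cosθ (ω constant).
|a| = rω²|cosθ| = 0.039·(90.18)²·|cos 159.4°| = 296.89 m/s².

297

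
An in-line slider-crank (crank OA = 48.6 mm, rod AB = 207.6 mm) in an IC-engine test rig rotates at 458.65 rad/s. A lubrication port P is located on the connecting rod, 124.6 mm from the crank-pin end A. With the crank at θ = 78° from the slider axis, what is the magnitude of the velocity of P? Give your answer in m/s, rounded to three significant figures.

22.5

ω = 458.6 rad/s.  Crank-pin speed |V_A| = rω = 22.29 m/s, perpendicular to OA.
Rod angle: sinφ = −(r/L) sinθ ⇒ φ = -13.238°; ω_rod = −rω cosθ/√(L²−r²sin²θ) = -22.933 rad/s.
V_P = V_A + ω_rod × AP, with AP = 0.1246 m along the rod.
Components: V_Px = −rω sinθ − a·ω_rod·sinφ = -22.458 m/s;  V_Py = rω cosθ + a·ω_rod·cosφ = +1.8529 m/s.
|V_P| = √(V_Px² + V_Py²) = 22.534 m/s.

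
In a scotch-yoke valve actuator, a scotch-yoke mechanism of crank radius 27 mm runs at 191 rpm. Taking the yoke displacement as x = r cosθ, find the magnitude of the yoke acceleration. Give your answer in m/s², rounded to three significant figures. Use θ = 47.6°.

7.28

ω = 20 rad/s (from 191 rpm).
x = r cosθ ⇒ ẍ = −rω² cosθ (ω constant).
|a| = rω²|cosθ| = 0.027·(20)²·|cos 47.6°| = 7.2835 m/s².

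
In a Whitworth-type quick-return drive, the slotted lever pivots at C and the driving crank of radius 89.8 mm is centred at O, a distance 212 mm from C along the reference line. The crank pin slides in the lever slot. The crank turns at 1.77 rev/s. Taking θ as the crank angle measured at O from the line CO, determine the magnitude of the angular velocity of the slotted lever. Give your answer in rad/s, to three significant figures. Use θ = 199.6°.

ω = 11.12 rad/s (from 1.77 rev/s).
Crank pin A relative to C: A = (d + r cosθ, r sinθ); lever angle φ = atan2(r sinθ, d + r cosθ).
Differentiating tanφ: φ̇ = rω(d cosθ + r)/(d² + r² + 2dr cosθ).
d² + r² + 2dr cosθ = |CA|² = 0.017139 m²;  d cosθ + r = -0.10992 m.
|ω_lever| = |0.0898·11.12·-0.10992| / 0.017139 = 6.4048 rad/s.

6.40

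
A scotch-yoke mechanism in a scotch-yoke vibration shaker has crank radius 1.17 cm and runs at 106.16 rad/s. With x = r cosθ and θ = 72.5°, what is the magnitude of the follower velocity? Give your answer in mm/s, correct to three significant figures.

ω = 106.2 rad/s
x = r cosθ ⇒ ẋ = −rω sinθ.
|v| = rω|sinθ| = 0.0117·106.2·|sin 72.5°| = 1.1846 m/s = 1184.6 mm/s.

1180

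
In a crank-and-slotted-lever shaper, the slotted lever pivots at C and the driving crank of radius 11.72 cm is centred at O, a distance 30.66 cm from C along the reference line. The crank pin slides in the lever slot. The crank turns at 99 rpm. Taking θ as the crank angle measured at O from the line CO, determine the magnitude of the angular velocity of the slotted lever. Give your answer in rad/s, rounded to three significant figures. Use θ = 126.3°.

1.20

ω = 10.37 rad/s (from 99 rpm).
Crank pin A relative to C: A = (d + r cosθ, r sinθ); lever angle φ = atan2(r sinθ, d + r cosθ).
Differentiating tanφ: φ̇ = rω(d cosθ + r)/(d² + r² + 2dr cosθ).
d² + r² + 2dr cosθ = |CA|² = 0.0651932 m²;  d cosθ + r = -0.064311 m.
|ω_lever| = |0.1172·10.37·-0.064311| / 0.0651932 = 1.1986 rad/s.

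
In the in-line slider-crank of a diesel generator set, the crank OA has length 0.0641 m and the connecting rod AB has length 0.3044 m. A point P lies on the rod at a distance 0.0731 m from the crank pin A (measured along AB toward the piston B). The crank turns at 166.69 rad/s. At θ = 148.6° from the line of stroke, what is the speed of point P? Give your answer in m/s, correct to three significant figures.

ω = 166.7 rad/s.  Crank-pin speed |V_A| = rω = 10.685 m/s, perpendicular to OA.
Rod angle: sinφ = −(r/L) sinθ ⇒ φ = -6.299°; ω_rod = −rω cosθ/√(L²−r²sin²θ) = +30.143 rad/s.
V_P = V_A + ω_rod × AP, with AP = 0.0731 m along the rod.
Components: V_Px = −rω sinθ − a·ω_rod·sinφ = -5.3252 m/s;  V_Py = rω cosθ + a·ω_rod·cosφ = -6.9299 m/s.
|V_P| = √(V_Px² + V_Py²) = 8.7396 m/s.

8.74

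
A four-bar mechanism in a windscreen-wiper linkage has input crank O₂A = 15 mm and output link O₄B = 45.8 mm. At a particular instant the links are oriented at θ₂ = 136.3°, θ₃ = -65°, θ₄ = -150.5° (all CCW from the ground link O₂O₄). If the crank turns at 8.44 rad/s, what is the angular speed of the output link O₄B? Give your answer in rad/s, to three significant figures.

1.01

ω₂ = 8.44 rad/s
Differentiating the loop-closure r₂e^{iθ₂}+r₃e^{iθ₃}=r₁+r₄e^{iθ₄} gives r₂ω₂e^{iθ₂}+r₃ω₃e^{iθ₃}=r₄ω₄e^{iθ₄}.
Eliminating the other unknown: ω₄ = r₂ω₂ sin(θ₂−θ₃) / [r₄ sin(θ₄−θ₃)].
Numerator sine = -0.36325; denominator sine = -0.99692.
Result = 0.015·8.44·(-0.36325) / (0.0458·(-0.99692)) = +1.0072 rad/s; magnitude 1.0072 rad/s.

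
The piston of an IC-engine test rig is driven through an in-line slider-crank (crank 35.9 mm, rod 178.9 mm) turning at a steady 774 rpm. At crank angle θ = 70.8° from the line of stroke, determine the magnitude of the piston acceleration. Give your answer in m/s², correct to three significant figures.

40.0

ω = 2π·774/60 = 81.05 rad/s
x(θ) = r cosθ + √(L² − r² sin²θ); with ω constant, a = ω²·d²x/dθ².
d²x/dθ² = −r cosθ − r²(cos2θ)/√u − r⁴ sin²2θ/(4u^{3/2}),  u = L² − r² sin²θ = 0.0308558 m².
Substituting r = 0.0359 m, L = 0.1789 m, θ = 70.8°: d²x/dθ² = -0.0060859 m.
a = ω²·d²x/dθ² = (81.05)²·(-0.0060859) = -39.982 m/s²;  |a| = 39.982 m/s².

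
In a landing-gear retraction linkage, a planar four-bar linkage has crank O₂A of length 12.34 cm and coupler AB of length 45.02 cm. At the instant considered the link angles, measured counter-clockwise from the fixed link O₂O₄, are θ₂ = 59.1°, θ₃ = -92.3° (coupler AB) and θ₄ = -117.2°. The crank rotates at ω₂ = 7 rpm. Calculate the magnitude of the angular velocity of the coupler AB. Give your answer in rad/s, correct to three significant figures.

ω₂ = 0.733 rad/s (from 7 rpm).
Differentiating the loop-closure r₂e^{iθ₂}+r₃e^{iθ₃}=r₁+r₄e^{iθ₄} gives r₂ω₂e^{iθ₂}+r₃ω₃e^{iθ₃}=r₄ω₄e^{iθ₄}.
Eliminating the other unknown: ω₃ = r₂ω₂ sin(θ₄−θ₂) / [r₃ sin(θ₃−θ₄)].
Numerator sine = -0.06453; denominator sine = +0.42104.
Result = 0.1234·0.733·(-0.06453) / (0.4502·(+0.42104)) = -0.030796 rad/s; magnitude 0.030796 rad/s.

0.0308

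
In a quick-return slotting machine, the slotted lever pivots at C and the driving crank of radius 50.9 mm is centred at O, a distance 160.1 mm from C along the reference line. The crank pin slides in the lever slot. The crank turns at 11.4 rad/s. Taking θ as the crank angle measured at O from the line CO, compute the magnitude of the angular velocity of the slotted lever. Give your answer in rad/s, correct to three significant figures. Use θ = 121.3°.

ω = 11.4 rad/s
Crank pin A relative to C: A = (d + r cosθ, r sinθ); lever angle φ = atan2(r sinθ, d + r cosθ).
Differentiating tanφ: φ̇ = rω(d cosθ + r)/(d² + r² + 2dr cosθ).
d² + r² + 2dr cosθ = |CA|² = 0.0197556 m²;  d cosθ + r = -0.032275 m.
|ω_lever| = |0.0509·11.4·-0.032275| / 0.0197556 = 0.94798 rad/s.

0.948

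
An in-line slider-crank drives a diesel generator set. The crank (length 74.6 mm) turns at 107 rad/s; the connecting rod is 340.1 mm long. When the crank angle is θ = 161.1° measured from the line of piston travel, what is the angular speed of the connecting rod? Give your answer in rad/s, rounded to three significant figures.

22.3

ω = 107 rad/s
The rod makes angle φ with the slider axis where L sinφ = r sinθ; differentiating, L cosφ·φ̇ = r ω cosθ.
L cosφ = √(L² − r² sin²θ) = 0.33924 m.
|ω_rod| = r ω |cosθ| / √(L² − r² sin²θ) = 0.0746·107·0.94609/0.33924 = 22.261 rad/s.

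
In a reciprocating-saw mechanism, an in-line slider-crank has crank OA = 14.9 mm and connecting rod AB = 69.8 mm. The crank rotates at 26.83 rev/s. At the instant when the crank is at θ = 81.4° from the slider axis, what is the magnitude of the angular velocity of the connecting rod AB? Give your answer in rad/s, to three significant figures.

ω = 168.6 rad/s (converted from 26.83 rev/s).
The rod makes angle φ with the slider axis where L sinφ = r sinθ; differentiating, L cosφ·φ̇ = r ω cosθ.
L cosφ = √(L² − r² sin²θ) = 0.068228 m.
|ω_rod| = r ω |cosθ| / √(L² − r² sin²θ) = 0.0149·168.6·0.14954/0.068228 = 5.5052 rad/s.

5.51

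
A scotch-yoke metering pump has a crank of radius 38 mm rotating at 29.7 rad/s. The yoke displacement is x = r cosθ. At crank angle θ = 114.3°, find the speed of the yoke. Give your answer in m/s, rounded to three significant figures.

ω = 29.7 rad/s
x = r cosθ ⇒ ẋ = −rω sinθ.
|v| = rω|sinθ| = 0.038·29.7·|sin 114.3°| = 1.0286 m/s.

1.03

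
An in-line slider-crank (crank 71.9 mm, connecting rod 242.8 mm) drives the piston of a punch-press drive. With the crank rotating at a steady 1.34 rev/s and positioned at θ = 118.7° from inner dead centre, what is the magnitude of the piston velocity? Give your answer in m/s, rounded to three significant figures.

ω = 2π·1.34 = 8.419 rad/s
For an in-line slider-crank, x = r cosθ + √(L² − r² sin²θ), so v = −rω sinθ·[1 + r cosθ/√(L² − r² sin²θ)].
With r = 0.0719 m, L = 0.2428 m, θ = 118.7°: √(L² − r² sin²θ) = 0.23447 m.
v = −0.0719·8.419·0.87715·[1 + 0.0719·-0.48022/0.23447] = -0.45279 m/s.
|v| = 0.45279 m/s.

0.453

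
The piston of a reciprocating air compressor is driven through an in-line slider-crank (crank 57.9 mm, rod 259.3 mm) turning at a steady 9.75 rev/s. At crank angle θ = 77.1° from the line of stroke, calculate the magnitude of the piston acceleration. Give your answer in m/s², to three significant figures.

ω = 2π·9.75 = 61.26 rad/s
x(θ) = r cosθ + √(L² − r² sin²θ); with ω constant, a = ω²·d²x/dθ².
d²x/dθ² = −r cosθ − r²(cos2θ)/√u − r⁴ sin²2θ/(4u^{3/2}),  u = L² − r² sin²θ = 0.0640512 m².
Substituting r = 0.0579 m, L = 0.2593 m, θ = 77.1°: d²x/dθ² = -0.0010331 m.
a = ω²·d²x/dθ² = (61.26)²·(-0.0010331) = -3.8773 m/s²;  |a| = 3.8773 m/s².

3.88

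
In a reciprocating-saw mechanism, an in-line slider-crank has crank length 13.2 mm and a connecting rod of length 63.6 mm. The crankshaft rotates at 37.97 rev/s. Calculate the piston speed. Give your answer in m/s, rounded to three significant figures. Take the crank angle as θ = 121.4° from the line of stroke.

2.39

ω = 2π·38 = 238.6 rad/s
For an in-line slider-crank, x = r cosθ + √(L² − r² sin²θ), so v = −rω sinθ·[1 + r cosθ/√(L² − r² sin²θ)].
With r = 0.0132 m, L = 0.0636 m, θ = 121.4°: √(L² − r² sin²θ) = 0.062594 m.
v = −0.0132·238.6·0.85355·[1 + 0.0132·-0.52101/0.062594] = -2.3926 m/s.
|v| = 2.3926 m/s.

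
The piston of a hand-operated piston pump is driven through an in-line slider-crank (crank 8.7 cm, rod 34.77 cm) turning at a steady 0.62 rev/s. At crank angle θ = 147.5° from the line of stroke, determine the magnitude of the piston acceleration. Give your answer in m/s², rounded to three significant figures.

ω = 2π·0.62 = 3.896 rad/s
x(θ) = r cosθ + √(L² − r² sin²θ); with ω constant, a = ω²·d²x/dθ².
d²x/dθ² = −r cosθ − r²(cos2θ)/√u − r⁴ sin²2θ/(4u^{3/2}),  u = L² − r² sin²θ = 0.11871 m².
Substituting r = 0.087 m, L = 0.3477 m, θ = 147.5°: d²x/dθ² = +0.063803 m.
a = ω²·d²x/dθ² = (3.896)²·(+0.063803) = +0.96825 m/s²;  |a| = 0.96825 m/s².

0.968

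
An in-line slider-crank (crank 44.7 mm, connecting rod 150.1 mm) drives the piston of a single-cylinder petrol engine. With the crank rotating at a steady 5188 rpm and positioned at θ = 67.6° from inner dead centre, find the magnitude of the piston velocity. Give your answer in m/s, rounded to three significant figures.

ω = 2π·5188/60 = 543.3 rad/s
For an in-line slider-crank, x = r cosθ + √(L² − r² sin²θ), so v = −rω sinθ·[1 + r cosθ/√(L² − r² sin²θ)].
With r = 0.0447 m, L = 0.1501 m, θ = 67.6°: √(L² − r² sin²θ) = 0.1443 m.
v = −0.0447·543.3·0.92455·[1 + 0.0447·0.38107/0.1443] = -25.103 m/s.
|v| = 25.103 m/s.

25.1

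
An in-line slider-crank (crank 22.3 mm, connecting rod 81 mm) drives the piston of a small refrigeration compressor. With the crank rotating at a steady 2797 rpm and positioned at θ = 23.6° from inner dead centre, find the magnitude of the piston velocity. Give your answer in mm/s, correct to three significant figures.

3280

ω = 2π·2797/60 = 292.9 rad/s
For an in-line slider-crank, x = r cosθ + √(L² − r² sin²θ), so v = −rω sinθ·[1 + r cosθ/√(L² − r² sin²θ)].
With r = 0.0223 m, L = 0.081 m, θ = 23.6°: √(L² − r² sin²θ) = 0.080506 m.
v = −0.0223·292.9·0.40035·[1 + 0.0223·0.91636/0.080506] = -3.2787 m/s.
|v| = 3.2787 m/s = 3278.7 mm/s.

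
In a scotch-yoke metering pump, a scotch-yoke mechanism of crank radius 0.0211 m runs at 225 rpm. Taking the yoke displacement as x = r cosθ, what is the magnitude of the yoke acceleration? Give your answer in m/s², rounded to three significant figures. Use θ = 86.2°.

0.776

ω = 23.56 rad/s (from 225 rpm).
x = r cosθ ⇒ ẍ = −rω² cosθ (ω constant).
|a| = rω²|cosθ| = 0.0211·(23.56)²·|cos 86.2°| = 0.77633 m/s².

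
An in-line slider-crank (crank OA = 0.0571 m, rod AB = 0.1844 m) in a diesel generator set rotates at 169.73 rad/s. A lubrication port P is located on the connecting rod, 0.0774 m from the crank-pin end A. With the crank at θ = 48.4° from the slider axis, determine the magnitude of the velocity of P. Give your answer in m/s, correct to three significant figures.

ω = 169.7 rad/s.  Crank-pin speed |V_A| = rω = 9.6916 m/s, perpendicular to OA.
Rod angle: sinφ = −(r/L) sinθ ⇒ φ = -13.389°; ω_rod = −rω cosθ/√(L²−r²sin²θ) = -35.869 rad/s.
V_P = V_A + ω_rod × AP, with AP = 0.0774 m along the rod.
Components: V_Px = −rω sinθ − a·ω_rod·sinφ = -7.8902 m/s;  V_Py = rω cosθ + a·ω_rod·cosφ = +3.7337 m/s.
|V_P| = √(V_Px² + V_Py²) = 8.729 m/s.

8.73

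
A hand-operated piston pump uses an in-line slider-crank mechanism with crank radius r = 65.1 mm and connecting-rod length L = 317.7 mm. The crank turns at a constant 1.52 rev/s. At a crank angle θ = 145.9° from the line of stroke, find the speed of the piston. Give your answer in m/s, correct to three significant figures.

0.289

ω = 2π·1.52 = 9.55 rad/s
For an in-line slider-crank, x = r cosθ + √(L² − r² sin²θ), so v = −rω sinθ·[1 + r cosθ/√(L² − r² sin²θ)].
With r = 0.0651 m, L = 0.3177 m, θ = 145.9°: √(L² − r² sin²θ) = 0.3156 m.
v = −0.0651·9.55·0.56064·[1 + 0.0651·-0.82806/0.3156] = -0.28903 m/s.
|v| = 0.28903 m/s.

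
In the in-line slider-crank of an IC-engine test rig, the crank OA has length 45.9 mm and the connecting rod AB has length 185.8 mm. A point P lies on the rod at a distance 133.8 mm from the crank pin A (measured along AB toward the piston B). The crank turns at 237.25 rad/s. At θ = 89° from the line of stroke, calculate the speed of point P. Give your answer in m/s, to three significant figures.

ω = 237.2 rad/s.  Crank-pin speed |V_A| = rω = 10.89 m/s, perpendicular to OA.
Rod angle: sinφ = −(r/L) sinθ ⇒ φ = -14.300°; ω_rod = −rω cosθ/√(L²−r²sin²θ) = -1.0556 rad/s.
V_P = V_A + ω_rod × AP, with AP = 0.1338 m along the rod.
Components: V_Px = −rω sinθ − a·ω_rod·sinφ = -10.923 m/s;  V_Py = rω cosθ + a·ω_rod·cosφ = +0.05319 m/s.
|V_P| = √(V_Px² + V_Py²) = 10.923 m/s.

10.9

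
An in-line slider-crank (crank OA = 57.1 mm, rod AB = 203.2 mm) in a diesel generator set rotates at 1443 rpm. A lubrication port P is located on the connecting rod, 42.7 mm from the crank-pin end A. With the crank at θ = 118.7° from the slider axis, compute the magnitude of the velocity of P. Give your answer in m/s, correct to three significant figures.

8.04

ω = 151.1 rad/s.  Crank-pin speed |V_A| = rω = 8.6284 m/s, perpendicular to OA.
Rod angle: sinφ = −(r/L) sinθ ⇒ φ = -14.269°; ω_rod = −rω cosθ/√(L²−r²sin²θ) = +21.041 rad/s.
V_P = V_A + ω_rod × AP, with AP = 0.0427 m along the rod.
Components: V_Px = −rω sinθ − a·ω_rod·sinφ = -7.3469 m/s;  V_Py = rω cosθ + a·ω_rod·cosφ = -3.2728 m/s.
|V_P| = √(V_Px² + V_Py²) = 8.0429 m/s.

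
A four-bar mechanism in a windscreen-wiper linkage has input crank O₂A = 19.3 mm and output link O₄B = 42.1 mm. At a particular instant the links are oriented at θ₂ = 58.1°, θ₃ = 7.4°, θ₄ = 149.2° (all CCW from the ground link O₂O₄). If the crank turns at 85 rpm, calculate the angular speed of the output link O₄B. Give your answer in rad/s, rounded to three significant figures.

5.11

ω₂ = 8.901 rad/s (from 85 rpm).
Differentiating the loop-closure r₂e^{iθ₂}+r₃e^{iθ₃}=r₁+r₄e^{iθ₄} gives r₂ω₂e^{iθ₂}+r₃ω₃e^{iθ₃}=r₄ω₄e^{iθ₄}.
Eliminating the other unknown: ω₄ = r₂ω₂ sin(θ₂−θ₃) / [r₄ sin(θ₄−θ₃)].
Numerator sine = +0.77384; denominator sine = +0.61841.
Result = 0.0193·8.901·(+0.77384) / (0.0421·(+0.61841)) = +5.1062 rad/s; magnitude 5.1062 rad/s.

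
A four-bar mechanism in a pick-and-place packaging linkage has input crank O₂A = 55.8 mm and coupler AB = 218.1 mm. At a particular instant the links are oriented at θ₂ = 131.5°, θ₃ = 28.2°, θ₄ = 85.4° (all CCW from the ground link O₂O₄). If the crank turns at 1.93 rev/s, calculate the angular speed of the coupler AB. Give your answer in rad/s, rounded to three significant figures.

ω₂ = 12.13 rad/s (from 1.93 rev/s).
Differentiating the loop-closure r₂e^{iθ₂}+r₃e^{iθ₃}=r₁+r₄e^{iθ₄} gives r₂ω₂e^{iθ₂}+r₃ω₃e^{iθ₃}=r₄ω₄e^{iθ₄}.
Eliminating the other unknown: ω₃ = r₂ω₂ sin(θ₄−θ₂) / [r₃ sin(θ₃−θ₄)].
Numerator sine = -0.72055; denominator sine = -0.84057.
Result = 0.0558·12.13·(-0.72055) / (0.2181·(-0.84057)) = +2.6596 rad/s; magnitude 2.6596 rad/s.

2.66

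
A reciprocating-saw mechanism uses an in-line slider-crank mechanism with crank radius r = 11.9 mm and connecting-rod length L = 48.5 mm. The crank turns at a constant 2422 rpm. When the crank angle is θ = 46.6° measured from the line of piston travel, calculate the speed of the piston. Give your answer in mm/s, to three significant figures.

2570

ω = 2π·2422/60 = 253.6 rad/s
For an in-line slider-crank, x = r cosθ + √(L² − r² sin²θ), so v = −rω sinθ·[1 + r cosθ/√(L² − r² sin²θ)].
With r = 0.0119 m, L = 0.0485 m, θ = 46.6°: √(L² − r² sin²θ) = 0.047723 m.
v = −0.0119·253.6·0.72657·[1 + 0.0119·0.68709/0.047723] = -2.5687 m/s.
|v| = 2.5687 m/s = 2568.7 mm/s.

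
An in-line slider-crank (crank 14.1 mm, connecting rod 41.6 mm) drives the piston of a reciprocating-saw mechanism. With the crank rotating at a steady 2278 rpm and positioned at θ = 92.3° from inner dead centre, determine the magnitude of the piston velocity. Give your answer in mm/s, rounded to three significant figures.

3310

ω = 2π·2278/60 = 238.6 rad/s
For an in-line slider-crank, x = r cosθ + √(L² − r² sin²θ), so v = −rω sinθ·[1 + r cosθ/√(L² − r² sin²θ)].
With r = 0.0141 m, L = 0.0416 m, θ = 92.3°: √(L² − r² sin²θ) = 0.039142 m.
v = −0.0141·238.6·0.99919·[1 + 0.0141·-0.04013/0.039142] = -3.3123 m/s.
|v| = 3.3123 m/s = 3312.3 mm/s.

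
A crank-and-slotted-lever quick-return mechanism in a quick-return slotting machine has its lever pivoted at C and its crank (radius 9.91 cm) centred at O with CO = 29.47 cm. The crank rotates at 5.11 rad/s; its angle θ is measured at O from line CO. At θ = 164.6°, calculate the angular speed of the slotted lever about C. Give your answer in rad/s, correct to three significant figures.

2.32

ω = 5.11 rad/s
Crank pin A relative to C: A = (d + r cosθ, r sinθ); lever angle φ = atan2(r sinθ, d + r cosθ).
Differentiating tanφ: φ̇ = rω(d cosθ + r)/(d² + r² + 2dr cosθ).
d² + r² + 2dr cosθ = |CA|² = 0.0403565 m²;  d cosθ + r = -0.18502 m.
|ω_lever| = |0.0991·5.11·-0.18502| / 0.0403565 = 2.3217 rad/s.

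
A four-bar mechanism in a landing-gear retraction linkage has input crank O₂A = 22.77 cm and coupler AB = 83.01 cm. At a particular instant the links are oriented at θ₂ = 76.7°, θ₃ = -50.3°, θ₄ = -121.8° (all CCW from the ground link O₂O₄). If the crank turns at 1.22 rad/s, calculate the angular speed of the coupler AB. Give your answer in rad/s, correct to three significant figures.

ω₂ = 1.22 rad/s
Differentiating the loop-closure r₂e^{iθ₂}+r₃e^{iθ₃}=r₁+r₄e^{iθ₄} gives r₂ω₂e^{iθ₂}+r₃ω₃e^{iθ₃}=r₄ω₄e^{iθ₄}.
Eliminating the other unknown: ω₃ = r₂ω₂ sin(θ₄−θ₂) / [r₃ sin(θ₃−θ₄)].
Numerator sine = +0.31730; denominator sine = +0.94832.
Result = 0.2277·1.22·(+0.31730) / (0.8301·(+0.94832)) = +0.11197 rad/s; magnitude 0.11197 rad/s.

0.112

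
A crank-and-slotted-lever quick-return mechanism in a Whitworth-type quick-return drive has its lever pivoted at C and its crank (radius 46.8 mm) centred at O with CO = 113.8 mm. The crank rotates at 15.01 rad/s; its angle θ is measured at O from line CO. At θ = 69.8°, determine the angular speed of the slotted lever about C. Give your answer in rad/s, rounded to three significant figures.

ω = 15.01 rad/s
Crank pin A relative to C: A = (d + r cosθ, r sinθ); lever angle φ = atan2(r sinθ, d + r cosθ).
Differentiating tanφ: φ̇ = rω(d cosθ + r)/(d² + r² + 2dr cosθ).
d² + r² + 2dr cosθ = |CA|² = 0.0188187 m²;  d cosθ + r = +0.086095 m.
|ω_lever| = |0.0468·15.01·+0.086095| / 0.0188187 = 3.2138 rad/s.

3.21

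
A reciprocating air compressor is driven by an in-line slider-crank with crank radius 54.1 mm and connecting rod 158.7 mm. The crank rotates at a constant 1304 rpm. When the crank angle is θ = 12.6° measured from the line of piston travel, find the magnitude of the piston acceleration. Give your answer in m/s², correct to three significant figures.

ω = 2π·1304/60 = 136.6 rad/s
x(θ) = r cosθ + √(L² − r² sin²θ); with ω constant, a = ω²·d²x/dθ².
d²x/dθ² = −r cosθ − r²(cos2θ)/√u − r⁴ sin²2θ/(4u^{3/2}),  u = L² − r² sin²θ = 0.0250464 m².
Substituting r = 0.0541 m, L = 0.1587 m, θ = 12.6°: d²x/dθ² = -0.069629 m.
a = ω²·d²x/dθ² = (136.6)²·(-0.069629) = -1298.4 m/s²;  |a| = 1298.4 m/s².

1300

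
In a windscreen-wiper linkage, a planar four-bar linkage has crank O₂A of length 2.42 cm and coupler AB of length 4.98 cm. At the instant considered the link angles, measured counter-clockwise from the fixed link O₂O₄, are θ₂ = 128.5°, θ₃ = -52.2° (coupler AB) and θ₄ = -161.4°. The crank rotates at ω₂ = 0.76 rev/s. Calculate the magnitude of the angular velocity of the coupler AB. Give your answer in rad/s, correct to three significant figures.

2.31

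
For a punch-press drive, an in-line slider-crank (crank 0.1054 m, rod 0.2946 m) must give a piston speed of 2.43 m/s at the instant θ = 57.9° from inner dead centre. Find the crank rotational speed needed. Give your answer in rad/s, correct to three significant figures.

22.7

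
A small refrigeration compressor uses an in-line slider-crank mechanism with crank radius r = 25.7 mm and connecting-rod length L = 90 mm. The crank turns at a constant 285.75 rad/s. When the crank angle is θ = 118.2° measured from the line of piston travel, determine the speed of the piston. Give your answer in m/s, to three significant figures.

ω = 285.8 rad/s
For an in-line slider-crank, x = r cosθ + √(L² − r² sin²θ), so v = −rω sinθ·[1 + r cosθ/√(L² − r² sin²θ)].
With r = 0.0257 m, L = 0.09 m, θ = 118.2°: √(L² − r² sin²θ) = 0.087103 m.
v = −0.0257·285.8·0.88130·[1 + 0.0257·-0.47255/0.087103] = -5.5697 m/s.
|v| = 5.5697 m/s.

5.57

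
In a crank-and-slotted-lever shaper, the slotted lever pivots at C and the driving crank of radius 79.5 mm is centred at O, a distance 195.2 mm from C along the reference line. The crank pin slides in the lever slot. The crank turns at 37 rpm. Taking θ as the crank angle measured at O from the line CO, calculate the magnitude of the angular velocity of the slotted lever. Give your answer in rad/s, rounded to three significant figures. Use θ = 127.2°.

0.462

ω = 3.875 rad/s (from 37 rpm).
Crank pin A relative to C: A = (d + r cosθ, r sinθ); lever angle φ = atan2(r sinθ, d + r cosθ).
Differentiating tanφ: φ̇ = rω(d cosθ + r)/(d² + r² + 2dr cosθ).
d² + r² + 2dr cosθ = |CA|² = 0.0256585 m²;  d cosθ + r = -0.038518 m.
|ω_lever| = |0.0795·3.875·-0.038518| / 0.0256585 = 0.46241 rad/s.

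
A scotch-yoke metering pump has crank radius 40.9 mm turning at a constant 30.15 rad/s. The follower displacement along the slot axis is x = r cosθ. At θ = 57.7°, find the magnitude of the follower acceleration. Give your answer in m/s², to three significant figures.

ω = 30.15 rad/s
x = r cosθ ⇒ ẍ = −rω² cosθ (ω constant).
|a| = rω²|cosθ| = 0.0409·(30.15)²·|cos 57.7°| = 19.867 m/s².

19.9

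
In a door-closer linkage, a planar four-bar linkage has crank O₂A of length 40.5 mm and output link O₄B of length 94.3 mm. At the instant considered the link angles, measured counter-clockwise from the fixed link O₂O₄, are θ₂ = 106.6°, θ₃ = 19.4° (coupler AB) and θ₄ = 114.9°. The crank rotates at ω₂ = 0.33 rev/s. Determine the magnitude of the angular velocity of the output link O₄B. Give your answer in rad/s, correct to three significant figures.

0.894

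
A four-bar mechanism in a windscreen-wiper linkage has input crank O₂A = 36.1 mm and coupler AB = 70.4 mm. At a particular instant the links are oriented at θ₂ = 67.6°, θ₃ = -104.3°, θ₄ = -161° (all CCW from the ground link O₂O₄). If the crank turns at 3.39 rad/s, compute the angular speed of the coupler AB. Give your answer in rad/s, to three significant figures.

1.56

ω₂ = 3.39 rad/s
Differentiating the loop-closure r₂e^{iθ₂}+r₃e^{iθ₃}=r₁+r₄e^{iθ₄} gives r₂ω₂e^{iθ₂}+r₃ω₃e^{iθ₃}=r₄ω₄e^{iθ₄}.
Eliminating the other unknown: ω₃ = r₂ω₂ sin(θ₄−θ₂) / [r₃ sin(θ₃−θ₄)].
Numerator sine = +0.75011; denominator sine = +0.83581.
Result = 0.0361·3.39·(+0.75011) / (0.0704·(+0.83581)) = +1.5601 rad/s; magnitude 1.5601 rad/s.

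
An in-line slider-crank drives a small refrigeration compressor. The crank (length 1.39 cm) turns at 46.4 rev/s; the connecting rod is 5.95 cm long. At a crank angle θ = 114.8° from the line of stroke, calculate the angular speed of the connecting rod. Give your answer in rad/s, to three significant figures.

29.2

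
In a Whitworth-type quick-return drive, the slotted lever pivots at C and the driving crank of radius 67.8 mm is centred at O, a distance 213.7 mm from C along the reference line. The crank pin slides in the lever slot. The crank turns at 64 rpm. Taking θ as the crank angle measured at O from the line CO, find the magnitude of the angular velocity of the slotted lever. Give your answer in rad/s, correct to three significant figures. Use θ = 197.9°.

ω = 6.702 rad/s (from 64 rpm).
Crank pin A relative to C: A = (d + r cosθ, r sinθ); lever angle φ = atan2(r sinθ, d + r cosθ).
Differentiating tanφ: φ̇ = rω(d cosθ + r)/(d² + r² + 2dr cosθ).
d² + r² + 2dr cosθ = |CA|² = 0.0226895 m²;  d cosθ + r = -0.13556 m.
|ω_lever| = |0.0678·6.702·-0.13556| / 0.0226895 = 2.7148 rad/s.

2.71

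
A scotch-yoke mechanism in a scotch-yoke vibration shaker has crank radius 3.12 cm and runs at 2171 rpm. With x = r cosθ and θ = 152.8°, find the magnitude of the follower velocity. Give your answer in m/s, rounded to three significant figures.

3.24

ω = 227.3 rad/s (from 2171 rpm).
x = r cosθ ⇒ ẋ = −rω sinθ.
|v| = rω|sinθ| = 0.0312·227.3·|sin 152.8°| = 3.2423 m/s.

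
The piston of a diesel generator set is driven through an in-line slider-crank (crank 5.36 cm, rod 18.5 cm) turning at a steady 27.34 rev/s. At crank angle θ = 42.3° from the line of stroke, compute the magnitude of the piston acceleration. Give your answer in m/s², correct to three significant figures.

ω = 2π·27.3 = 171.8 rad/s
x(θ) = r cosθ + √(L² − r² sin²θ); with ω constant, a = ω²·d²x/dθ².
d²x/dθ² = −r cosθ − r²(cos2θ)/√u − r⁴ sin²2θ/(4u^{3/2}),  u = L² − r² sin²θ = 0.0329237 m².
Substituting r = 0.0536 m, L = 0.185 m, θ = 42.3°: d²x/dθ² = -0.041477 m.
a = ω²·d²x/dθ² = (171.8)²·(-0.041477) = -1223.9 m/s²;  |a| = 1223.9 m/s².

1220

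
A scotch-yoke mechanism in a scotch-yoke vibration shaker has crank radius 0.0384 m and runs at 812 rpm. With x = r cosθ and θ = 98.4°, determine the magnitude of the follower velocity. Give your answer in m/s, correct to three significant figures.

ω = 85.03 rad/s (from 812 rpm).
x = r cosθ ⇒ ẋ = −rω sinθ.
|v| = rω|sinθ| = 0.0384·85.03·|sin 98.4°| = 3.2302 m/s.

3.23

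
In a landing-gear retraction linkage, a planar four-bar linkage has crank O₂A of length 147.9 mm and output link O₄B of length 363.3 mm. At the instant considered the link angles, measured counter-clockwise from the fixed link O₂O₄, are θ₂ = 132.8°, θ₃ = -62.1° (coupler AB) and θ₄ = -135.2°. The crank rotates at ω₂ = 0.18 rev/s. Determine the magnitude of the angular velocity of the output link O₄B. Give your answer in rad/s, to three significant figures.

ω₂ = 1.131 rad/s (from 0.18 rev/s).
Differentiating the loop-closure r₂e^{iθ₂}+r₃e^{iθ₃}=r₁+r₄e^{iθ₄} gives r₂ω₂e^{iθ₂}+r₃ω₃e^{iθ₃}=r₄ω₄e^{iθ₄}.
Eliminating the other unknown: ω₄ = r₂ω₂ sin(θ₂−θ₃) / [r₄ sin(θ₄−θ₃)].
Numerator sine = -0.25713; denominator sine = -0.95681.
Result = 0.1479·1.131·(-0.25713) / (0.3633·(-0.95681)) = +0.12373 rad/s; magnitude 0.12373 rad/s.

0.124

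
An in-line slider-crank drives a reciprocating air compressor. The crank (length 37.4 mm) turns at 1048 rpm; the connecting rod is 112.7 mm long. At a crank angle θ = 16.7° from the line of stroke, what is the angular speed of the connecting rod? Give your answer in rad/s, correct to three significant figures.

ω = 109.7 rad/s (converted from 1048 rpm).
The rod makes angle φ with the slider axis where L sinφ = r sinθ; differentiating, L cosφ·φ̇ = r ω cosθ.
L cosφ = √(L² − r² sin²θ) = 0.11219 m.
|ω_rod| = r ω |cosθ| / √(L² − r² sin²θ) = 0.0374·109.7·0.95782/0.11219 = 35.043 rad/s.

35.0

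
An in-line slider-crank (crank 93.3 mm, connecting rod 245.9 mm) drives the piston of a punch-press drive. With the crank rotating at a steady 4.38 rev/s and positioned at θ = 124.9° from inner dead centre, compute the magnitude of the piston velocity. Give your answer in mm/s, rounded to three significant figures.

ω = 2π·4.38 = 27.52 rad/s
For an in-line slider-crank, x = r cosθ + √(L² − r² sin²θ), so v = −rω sinθ·[1 + r cosθ/√(L² − r² sin²θ)].
With r = 0.0933 m, L = 0.2459 m, θ = 124.9°: √(L² − r² sin²θ) = 0.23369 m.
v = −0.0933·27.52·0.82015·[1 + 0.0933·-0.57215/0.23369] = -1.6248 m/s.
|v| = 1.6248 m/s = 1624.8 mm/s.

1620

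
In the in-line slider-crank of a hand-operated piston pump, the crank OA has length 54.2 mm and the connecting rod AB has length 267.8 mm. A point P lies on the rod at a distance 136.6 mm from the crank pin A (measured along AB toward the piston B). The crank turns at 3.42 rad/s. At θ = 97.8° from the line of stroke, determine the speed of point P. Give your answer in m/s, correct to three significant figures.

0.181

ω = 3.42 rad/s.  Crank-pin speed |V_A| = rω = 0.18536 m/s, perpendicular to OA.
Rod angle: sinφ = −(r/L) sinθ ⇒ φ = -11.567°; ω_rod = −rω cosθ/√(L²−r²sin²θ) = +0.095886 rad/s.
V_P = V_A + ω_rod × AP, with AP = 0.1366 m along the rod.
Components: V_Px = −rω sinθ − a·ω_rod·sinφ = -0.18102 m/s;  V_Py = rω cosθ + a·ω_rod·cosφ = -0.012325 m/s.
|V_P| = √(V_Px² + V_Py²) = 0.18144 m/s.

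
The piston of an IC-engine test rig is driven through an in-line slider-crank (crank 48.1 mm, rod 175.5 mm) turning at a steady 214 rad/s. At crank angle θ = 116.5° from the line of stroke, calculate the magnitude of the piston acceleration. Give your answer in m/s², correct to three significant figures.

ω = 214 rad/s
x(θ) = r cosθ + √(L² − r² sin²θ); with ω constant, a = ω²·d²x/dθ².
d²x/dθ² = −r cosθ − r²(cos2θ)/√u − r⁴ sin²2θ/(4u^{3/2}),  u = L² − r² sin²θ = 0.0289473 m².
Substituting r = 0.0481 m, L = 0.1755 m, θ = 116.5°: d²x/dθ² = +0.029473 m.
a = ω²·d²x/dθ² = (214)²·(+0.029473) = +1349.7 m/s²;  |a| = 1349.7 m/s².

1350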